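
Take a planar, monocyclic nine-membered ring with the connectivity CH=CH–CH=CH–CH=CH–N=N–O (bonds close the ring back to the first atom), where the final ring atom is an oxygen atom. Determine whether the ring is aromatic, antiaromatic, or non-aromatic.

The p orbitals form a continuous loop: each doubly-bonded ring atom is sp² with one p-orbital electron; each sp² =N– keeps its lone pair in-plane and puts one electron into the π system; the oxygen donates one lone pair from its p orbital. The ring is fully conjugated.
Adding the contributions, 4 × 2 = 8 from the double-bond units + 2 from the O atom = 10.
Since 10 = 4·2 + 2, the ring meets the 4n+2 criterion.

Aromatic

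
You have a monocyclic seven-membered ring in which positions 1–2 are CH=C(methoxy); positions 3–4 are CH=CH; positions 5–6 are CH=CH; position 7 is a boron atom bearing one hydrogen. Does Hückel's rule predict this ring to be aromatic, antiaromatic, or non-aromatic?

All ring atoms are sp² and supply a p orbital to the ring (the double-bond atoms are sp², each contributing one p electron; the boron has an empty p orbital); the conjugation is uninterrupted.
Tallying contributions gives 3 × 2 = 6 from the double-bond units + 0 from the BH atom = 6.
That gives a 4n+2 count (6, n = 1).

Aromatic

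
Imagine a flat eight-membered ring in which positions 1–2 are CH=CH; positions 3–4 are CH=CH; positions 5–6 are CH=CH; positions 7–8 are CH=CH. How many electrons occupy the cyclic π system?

8

Check conjugation: each doubly-bonded ring atom is sp² with one p-orbital electron — every position has a p orbital, so the cyclic π system is continuous.
Counting π electrons: 4 × 2 = 8 from the 4 double-bond units.
This is cyclooctatetraene.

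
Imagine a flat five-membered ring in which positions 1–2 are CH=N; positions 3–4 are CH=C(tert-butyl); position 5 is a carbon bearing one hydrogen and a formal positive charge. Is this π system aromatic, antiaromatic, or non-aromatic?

Check conjugation: every atom in a ring double bond is sp² and brings one electron to the p orbital; each =N– nitrogen is pyridine-type (lone pair in the sp² plane, one electron in the p orbital); the carbocation has an empty p orbital — every position has a p orbital, so the cyclic π system is continuous.
Adding the contributions, 2 × 2 = 4 from the double-bond units + 0 from the CH(+) atom = 4.
4 is a 4n count (n = 1), so the planar conjugated ring is antiaromatic.

Antiaromatic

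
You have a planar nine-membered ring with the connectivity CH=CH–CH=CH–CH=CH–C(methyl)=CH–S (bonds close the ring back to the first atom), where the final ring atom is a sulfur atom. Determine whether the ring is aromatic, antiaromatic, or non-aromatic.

The p orbitals form a continuous loop: the double-bond atoms are sp², each contributing one p electron; the sulfur donates one lone pair from its p orbital. The ring is fully conjugated.
Adding the contributions, 4 × 2 = 8 from the double-bond units + 2 from the S atom = 10.
With 10 π electrons (n = 2), the Hückel 4n+2 condition holds.

Aromatic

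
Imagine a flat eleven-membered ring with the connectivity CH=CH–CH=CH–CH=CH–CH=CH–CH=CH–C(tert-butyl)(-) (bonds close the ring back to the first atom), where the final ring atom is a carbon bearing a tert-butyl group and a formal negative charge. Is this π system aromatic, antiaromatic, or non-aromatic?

Antiaromatic

All ring atoms are sp² and supply a p orbital to the ring (each doubly-bonded ring atom is sp² with one p-orbital electron; the carbanion's lone pair occupies the p orbital); the conjugation is uninterrupted.
π-electron count: 5 × 2 = 10 from the double-bond units + 2 from the C(tert-butyl)(-) atom = 12.
With 12 = 4·3 π electrons, Hückel's rule classifies the planar ring as antiaromatic.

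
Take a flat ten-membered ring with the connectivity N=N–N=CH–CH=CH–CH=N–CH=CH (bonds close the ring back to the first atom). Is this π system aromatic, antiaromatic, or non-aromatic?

All ring atoms are sp² and supply a p orbital to the ring (every atom in a ring double bond is sp² and brings one electron to the p orbital; each sp² =N– keeps its lone pair in-plane and puts one electron into the π system); the conjugation is uninterrupted.
Counting π electrons: 5 × 2 = 10 from the 5 double-bond units.
That gives a 4n+2 count (10, n = 2).

Aromatic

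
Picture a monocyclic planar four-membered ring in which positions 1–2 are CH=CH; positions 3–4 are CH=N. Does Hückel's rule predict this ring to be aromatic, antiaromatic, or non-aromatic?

Antiaromatic

The p orbitals form a continuous loop: the double-bond atoms are sp², each contributing one p electron; the doubly-bonded nitrogens are pyridine-type — their lone pairs lie in the ring plane, leaving one electron in the p orbital. The ring is fully conjugated.
Tallying contributions gives 2 × 2 = 4 from the 2 double-bond units.
4 = 4(1); a planar, fully conjugated 4n system is antiaromatic.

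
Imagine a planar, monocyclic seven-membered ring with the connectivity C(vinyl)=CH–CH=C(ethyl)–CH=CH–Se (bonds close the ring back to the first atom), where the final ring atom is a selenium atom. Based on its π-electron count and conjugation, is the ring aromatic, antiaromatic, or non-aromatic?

The p orbitals form a continuous loop: the double-bond atoms are sp², each contributing one p electron; the selenium donates one lone pair from its p orbital. The ring is fully conjugated.
Counting π electrons: 3 × 2 = 6 from the double-bond units + 2 from the Se atom = 8.
With 8 = 4·2 π electrons, Hückel's rule classifies the planar ring as antiaromatic.

Antiaromatic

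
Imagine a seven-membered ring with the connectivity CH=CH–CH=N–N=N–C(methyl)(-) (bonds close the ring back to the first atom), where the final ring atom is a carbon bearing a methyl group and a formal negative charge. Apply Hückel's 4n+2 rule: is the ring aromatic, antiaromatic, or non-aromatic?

All ring atoms are sp² and supply a p orbital to the ring (every atom in a ring double bond is sp² and brings one electron to the p orbital; each =N– nitrogen is pyridine-type (lone pair in the sp² plane, one electron in the p orbital); the carbanion's lone pair occupies the p orbital); the conjugation is uninterrupted.
Tallying contributions gives 3 × 2 = 6 from the double-bond units + 2 from the C(methyl)(-) atom = 8.
8 = 4(2); a planar, fully conjugated 4n system is antiaromatic.

Antiaromatic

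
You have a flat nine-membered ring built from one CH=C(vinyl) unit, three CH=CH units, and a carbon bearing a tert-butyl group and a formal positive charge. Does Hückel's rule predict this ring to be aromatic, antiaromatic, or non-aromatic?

Antiaromatic

Every ring atom contributes a p orbital perpendicular to the ring (every atom in a ring double bond is sp² and brings one electron to the p orbital; the carbocation has an empty p orbital), so the π system is cyclic and fully conjugated.
Counting π electrons: 4 × 2 = 8 from the double-bond units + 0 from the C(tert-butyl)(+) atom = 8.
8 is a 4n count (n = 2), so the planar conjugated ring is antiaromatic.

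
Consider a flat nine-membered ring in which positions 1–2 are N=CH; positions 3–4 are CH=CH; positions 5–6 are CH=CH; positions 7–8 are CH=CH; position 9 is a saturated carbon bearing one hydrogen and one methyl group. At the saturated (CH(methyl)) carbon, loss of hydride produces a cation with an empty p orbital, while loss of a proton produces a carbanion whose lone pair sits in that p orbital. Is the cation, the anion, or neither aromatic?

In both ions every ring atom is sp² and contributes a p orbital, so both rings are fully conjugated.
Cation: 4 × 2 + 0 = 8 π electrons → 4(2), antiaromatic.
Anion: 4 × 2 + 2 = 10 π electrons → 4(2)+2, aromatic.

The anion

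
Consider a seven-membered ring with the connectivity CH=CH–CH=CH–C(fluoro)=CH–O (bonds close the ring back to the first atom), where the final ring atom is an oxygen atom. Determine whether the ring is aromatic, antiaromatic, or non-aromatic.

Antiaromatic

Every ring atom contributes a p orbital perpendicular to the ring (every atom in a ring double bond is sp² and brings one electron to the p orbital; the oxygen donates one lone pair from its p orbital), so the π system is cyclic and fully conjugated.
π-electron count: 3 × 2 = 6 from the double-bond units + 2 from the O atom = 8.
8 = 4(2); a planar, fully conjugated 4n system is antiaromatic.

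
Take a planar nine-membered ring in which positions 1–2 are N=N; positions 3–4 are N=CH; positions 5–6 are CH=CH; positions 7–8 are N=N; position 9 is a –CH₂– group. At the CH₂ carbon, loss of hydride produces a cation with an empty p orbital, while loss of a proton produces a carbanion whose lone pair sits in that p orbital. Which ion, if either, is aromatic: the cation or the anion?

The anion

In either ion the ring is fully conjugated: every atom, including the new sp² carbon, supplies a p orbital.
Cation: 4 × 2 + 0 = 8 π electrons → 4(2), antiaromatic.
Anion: 4 × 2 + 2 = 10 π electrons → 4(2)+2, aromatic.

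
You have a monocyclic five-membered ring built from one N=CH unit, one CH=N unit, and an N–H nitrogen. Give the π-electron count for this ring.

6

Every ring atom contributes a p orbital perpendicular to the ring (the double-bond atoms are sp², each contributing one p electron; the doubly-bonded nitrogens are pyridine-type — their lone pairs lie in the ring plane, leaving one electron in the p orbital; the pyrrole-type nitrogen donates its lone pair from the p orbital), so the π system is cyclic and fully conjugated.
Adding the contributions, 2 × 2 = 4 from the double-bond units + 2 from the NH atom = 6.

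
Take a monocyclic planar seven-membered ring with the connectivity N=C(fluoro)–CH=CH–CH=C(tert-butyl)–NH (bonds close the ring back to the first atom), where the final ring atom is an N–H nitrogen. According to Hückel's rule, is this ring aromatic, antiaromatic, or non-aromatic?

Check conjugation: every atom in a ring double bond is sp² and brings one electron to the p orbital; each =N– nitrogen is pyridine-type (lone pair in the sp² plane, one electron in the p orbital); the pyrrole-type nitrogen donates its lone pair from the p orbital — every position has a p orbital, so the cyclic π system is continuous.
Tallying contributions gives 3 × 2 = 6 from the double-bond units + 2 from the NH atom = 8.
8 is a 4n count (n = 2), so the planar conjugated ring is antiaromatic.

Antiaromatic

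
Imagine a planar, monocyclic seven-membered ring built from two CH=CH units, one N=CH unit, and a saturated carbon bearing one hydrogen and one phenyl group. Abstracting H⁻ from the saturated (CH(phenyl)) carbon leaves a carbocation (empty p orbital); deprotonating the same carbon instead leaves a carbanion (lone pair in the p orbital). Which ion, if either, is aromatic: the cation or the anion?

Both ions have a continuous loop of p orbitals — each ring atom is sp².
Cation: 3 × 2 + 0 = 6 π electrons → 4(1)+2, aromatic.
Anion: 3 × 2 + 2 = 8 π electrons → 4(2), antiaromatic.

The cation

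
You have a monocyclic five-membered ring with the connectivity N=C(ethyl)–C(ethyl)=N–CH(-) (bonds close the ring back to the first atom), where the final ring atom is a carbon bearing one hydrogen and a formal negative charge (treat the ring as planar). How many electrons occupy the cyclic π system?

Check conjugation: every atom in a ring double bond is sp² and brings one electron to the p orbital; each sp² =N– keeps its lone pair in-plane and puts one electron into the π system; the carbanion's lone pair occupies the p orbital — every position has a p orbital, so the cyclic π system is continuous.
π-electron count: 2 × 2 = 4 from the double-bond units + 2 from the CH(-) atom = 6.

6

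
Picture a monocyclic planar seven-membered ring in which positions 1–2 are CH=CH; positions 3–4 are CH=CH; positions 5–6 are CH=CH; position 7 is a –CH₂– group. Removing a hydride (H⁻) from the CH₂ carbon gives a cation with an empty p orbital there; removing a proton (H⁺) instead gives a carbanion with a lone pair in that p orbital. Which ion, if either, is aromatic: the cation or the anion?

In either ion the ring is fully conjugated: every atom, including the new sp² carbon, supplies a p orbital.
Cation: 3 × 2 + 0 = 6 π electrons → 4(1)+2, aromatic.
Anion: 3 × 2 + 2 = 8 π electrons → 4(2), antiaromatic.

The cation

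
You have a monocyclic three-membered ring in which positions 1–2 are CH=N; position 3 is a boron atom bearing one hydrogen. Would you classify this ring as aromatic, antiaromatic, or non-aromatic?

Aromatic

Check conjugation: every atom in a ring double bond is sp² and brings one electron to the p orbital; each sp² =N– keeps its lone pair in-plane and puts one electron into the π system; the boron has an empty p orbital — every position has a p orbital, so the cyclic π system is continuous.
Adding the contributions, 1 × 2 = 2 from the double-bond unit + 0 from the BH atom = 2.
Since 2 = 4·0 + 2, the ring meets the 4n+2 criterion.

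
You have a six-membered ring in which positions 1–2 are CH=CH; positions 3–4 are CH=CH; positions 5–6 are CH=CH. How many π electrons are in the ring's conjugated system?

6

The p orbitals form a continuous loop: the double-bond atoms are sp², each contributing one p electron. The ring is fully conjugated.
Adding the contributions, 3 × 2 = 6 from the 3 double-bond units.
(The species described is benzene.)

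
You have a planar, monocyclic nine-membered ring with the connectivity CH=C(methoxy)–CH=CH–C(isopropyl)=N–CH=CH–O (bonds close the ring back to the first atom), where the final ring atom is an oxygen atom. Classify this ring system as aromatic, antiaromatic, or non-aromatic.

The p orbitals form a continuous loop: the double-bond atoms are sp², each contributing one p electron; each =N– nitrogen is pyridine-type (lone pair in the sp² plane, one electron in the p orbital); the oxygen donates one lone pair from its p orbital. The ring is fully conjugated.
Adding the contributions, 4 × 2 = 8 from the double-bond units + 2 from the O atom = 10.
That gives a 4n+2 count (10, n = 2).

Aromatic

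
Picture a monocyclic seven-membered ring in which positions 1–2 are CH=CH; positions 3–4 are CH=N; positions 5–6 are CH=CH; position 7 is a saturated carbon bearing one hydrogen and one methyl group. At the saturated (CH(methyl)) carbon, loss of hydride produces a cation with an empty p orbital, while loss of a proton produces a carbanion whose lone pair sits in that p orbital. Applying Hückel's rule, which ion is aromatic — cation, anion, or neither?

In either ion the ring is fully conjugated: every atom, including the new sp² carbon, supplies a p orbital.
Cation: 3 × 2 + 0 = 6 π electrons → 4(1)+2, aromatic.
Anion: 3 × 2 + 2 = 8 π electrons → 4(2), antiaromatic.

The cation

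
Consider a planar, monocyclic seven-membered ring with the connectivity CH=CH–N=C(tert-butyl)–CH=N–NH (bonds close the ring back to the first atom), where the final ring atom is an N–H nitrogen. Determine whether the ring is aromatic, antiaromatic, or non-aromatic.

Antiaromatic

All ring atoms are sp² and supply a p orbital to the ring (the double-bond atoms are sp², each contributing one p electron; each sp² =N– keeps its lone pair in-plane and puts one electron into the π system; the pyrrole-type nitrogen donates its lone pair from the p orbital); the conjugation is uninterrupted.
Counting π electrons: 3 × 2 = 6 from the double-bond units + 2 from the NH atom = 8.
A 4n π count (8, n = 2) in a planar conjugated ring means antiaromatic.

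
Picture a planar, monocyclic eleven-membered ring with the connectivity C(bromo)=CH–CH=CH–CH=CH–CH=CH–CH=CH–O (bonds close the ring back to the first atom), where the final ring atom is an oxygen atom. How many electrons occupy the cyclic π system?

12

All ring atoms are sp² and supply a p orbital to the ring (every atom in a ring double bond is sp² and brings one electron to the p orbital; the oxygen donates one lone pair from its p orbital); the conjugation is uninterrupted.
Adding the contributions, 5 × 2 = 10 from the double-bond units + 2 from the O atom = 12.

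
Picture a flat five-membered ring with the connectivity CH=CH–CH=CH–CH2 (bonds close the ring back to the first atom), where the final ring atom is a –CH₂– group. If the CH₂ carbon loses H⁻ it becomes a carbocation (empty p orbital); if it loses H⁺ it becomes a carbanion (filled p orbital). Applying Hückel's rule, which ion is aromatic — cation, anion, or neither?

Both ions have a continuous loop of p orbitals — each ring atom is sp².
Cation: 2 × 2 + 0 = 4 π electrons → 4(1), antiaromatic.
Anion: 2 × 2 + 2 = 6 π electrons → 4(1)+2, aromatic.

The anion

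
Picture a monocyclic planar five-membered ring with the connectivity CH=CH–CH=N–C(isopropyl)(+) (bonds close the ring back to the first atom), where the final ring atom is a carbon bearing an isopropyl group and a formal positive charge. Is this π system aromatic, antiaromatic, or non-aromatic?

The p orbitals form a continuous loop: every atom in a ring double bond is sp² and brings one electron to the p orbital; each sp² =N– keeps its lone pair in-plane and puts one electron into the π system; the carbocation has an empty p orbital. The ring is fully conjugated.
Tallying contributions gives 2 × 2 = 4 from the double-bond units + 0 from the C(isopropyl)(+) atom = 4.
4 = 4(1); a planar, fully conjugated 4n system is antiaromatic.

Antiaromatic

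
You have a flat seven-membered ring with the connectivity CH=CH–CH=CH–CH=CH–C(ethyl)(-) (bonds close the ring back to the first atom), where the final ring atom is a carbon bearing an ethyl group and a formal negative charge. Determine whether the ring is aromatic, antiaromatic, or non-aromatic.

Every ring atom contributes a p orbital perpendicular to the ring (the double-bond atoms are sp², each contributing one p electron; the carbanion's lone pair occupies the p orbital), so the π system is cyclic and fully conjugated.
Counting π electrons: 3 × 2 = 6 from the double-bond units + 2 from the C(ethyl)(-) atom = 8.
8 is a 4n count (n = 2), so the planar conjugated ring is antiaromatic.

Antiaromatic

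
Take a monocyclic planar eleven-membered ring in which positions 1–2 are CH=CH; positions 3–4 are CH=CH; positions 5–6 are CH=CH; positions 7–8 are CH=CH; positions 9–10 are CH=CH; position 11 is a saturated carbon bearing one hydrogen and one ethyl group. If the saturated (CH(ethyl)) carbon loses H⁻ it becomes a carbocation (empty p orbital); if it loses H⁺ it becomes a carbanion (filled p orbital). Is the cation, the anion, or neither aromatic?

In both ions every ring atom is sp² and contributes a p orbital, so both rings are fully conjugated.
Cation: 5 × 2 + 0 = 10 π electrons → 4(2)+2, aromatic.
Anion: 5 × 2 + 2 = 12 π electrons → 4(3), antiaromatic.

The cation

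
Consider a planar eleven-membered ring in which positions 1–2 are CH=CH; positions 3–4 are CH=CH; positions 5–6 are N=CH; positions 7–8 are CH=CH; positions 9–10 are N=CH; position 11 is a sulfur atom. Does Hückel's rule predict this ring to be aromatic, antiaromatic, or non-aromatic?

Every ring atom contributes a p orbital perpendicular to the ring (every atom in a ring double bond is sp² and brings one electron to the p orbital; each =N– nitrogen is pyridine-type (lone pair in the sp² plane, one electron in the p orbital); the sulfur donates one lone pair from its p orbital), so the π system is cyclic and fully conjugated.
Adding the contributions, 5 × 2 = 10 from the double-bond units + 2 from the S atom = 12.
12 is a 4n count (n = 3), so the planar conjugated ring is antiaromatic.

Antiaromatic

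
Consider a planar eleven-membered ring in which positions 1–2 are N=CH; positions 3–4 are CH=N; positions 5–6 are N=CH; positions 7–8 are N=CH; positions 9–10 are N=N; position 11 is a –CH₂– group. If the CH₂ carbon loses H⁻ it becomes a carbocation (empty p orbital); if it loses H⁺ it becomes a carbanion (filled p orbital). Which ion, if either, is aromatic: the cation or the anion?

The cation

In either ion the ring is fully conjugated: every atom, including the new sp² carbon, supplies a p orbital.
Cation: 5 × 2 + 0 = 10 π electrons → 4(2)+2, aromatic.
Anion: 5 × 2 + 2 = 12 π electrons → 4(3), antiaromatic.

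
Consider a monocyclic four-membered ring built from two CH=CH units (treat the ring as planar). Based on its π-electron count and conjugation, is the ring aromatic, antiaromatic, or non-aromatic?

Antiaromatic

The p orbitals form a continuous loop: every atom in a ring double bond is sp² and brings one electron to the p orbital. The ring is fully conjugated.
Counting π electrons: 2 × 2 = 4 from the 2 double-bond units.
A 4n π count (4, n = 1) in a planar conjugated ring means antiaromatic.
(The species described is cyclobutadiene.)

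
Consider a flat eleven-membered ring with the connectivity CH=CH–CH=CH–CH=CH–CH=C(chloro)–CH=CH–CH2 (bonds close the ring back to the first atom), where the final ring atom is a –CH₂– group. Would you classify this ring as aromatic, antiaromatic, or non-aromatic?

The CH2 carbon is saturated: the tetrahedral CH₂ carbon is sp³ and has no p orbital in the ring π system. Conjugation is not continuous around the ring.
Without a continuous loop of overlapping p orbitals the Hückel electron count never comes into play.

Non-aromatic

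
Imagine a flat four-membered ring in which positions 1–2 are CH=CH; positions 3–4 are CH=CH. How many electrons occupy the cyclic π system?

4

All ring atoms are sp² and supply a p orbital to the ring (every atom in a ring double bond is sp² and brings one electron to the p orbital); the conjugation is uninterrupted.
Tallying contributions gives 2 × 2 = 4 from the 2 double-bond units.
(This ring is cyclobutadiene.)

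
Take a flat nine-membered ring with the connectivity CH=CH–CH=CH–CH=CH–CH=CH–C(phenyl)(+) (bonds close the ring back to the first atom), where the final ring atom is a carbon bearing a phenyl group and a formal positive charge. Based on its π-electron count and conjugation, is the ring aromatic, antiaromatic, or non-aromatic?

All ring atoms are sp² and supply a p orbital to the ring (each doubly-bonded ring atom is sp² with one p-orbital electron; the carbocation has an empty p orbital); the conjugation is uninterrupted.
π-electron count: 4 × 2 = 8 from the double-bond units + 0 from the C(phenyl)(+) atom = 8.
8 is a 4n count (n = 2), so the planar conjugated ring is antiaromatic.

Antiaromatic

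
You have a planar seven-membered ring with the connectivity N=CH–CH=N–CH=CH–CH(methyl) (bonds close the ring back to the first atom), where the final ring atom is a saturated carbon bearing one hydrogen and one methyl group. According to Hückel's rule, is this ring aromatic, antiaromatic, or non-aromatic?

Non-aromatic

The CH(methyl) carbon is saturated: that saturated carbon is sp³ and has no p orbital in the ring π system. Conjugation is not continuous around the ring.
Without a continuous loop of overlapping p orbitals the Hückel electron count never comes into play.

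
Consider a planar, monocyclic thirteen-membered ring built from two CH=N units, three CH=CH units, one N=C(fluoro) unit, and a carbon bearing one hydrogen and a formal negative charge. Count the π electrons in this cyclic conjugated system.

14

Every ring atom contributes a p orbital perpendicular to the ring (each doubly-bonded ring atom is sp² with one p-orbital electron; the doubly-bonded nitrogens are pyridine-type — their lone pairs lie in the ring plane, leaving one electron in the p orbital; the carbanion's lone pair occupies the p orbital), so the π system is cyclic and fully conjugated.
Tallying contributions gives 6 × 2 = 12 from the double-bond units + 2 from the CH(-) atom = 14.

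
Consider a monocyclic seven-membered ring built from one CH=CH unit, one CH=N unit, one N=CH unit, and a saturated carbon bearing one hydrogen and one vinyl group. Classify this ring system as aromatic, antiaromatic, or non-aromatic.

Non-aromatic

Because that saturated carbon is sp³ and has no p orbital in the ring π system at the CH(vinyl) position, the π system cannot extend all the way around the ring.
Hückel's rule only applies to fully conjugated rings, so this one is simply non-aromatic.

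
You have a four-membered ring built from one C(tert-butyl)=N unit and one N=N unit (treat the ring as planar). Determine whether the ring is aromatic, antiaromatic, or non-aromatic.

The p orbitals form a continuous loop: every atom in a ring double bond is sp² and brings one electron to the p orbital; each sp² =N– keeps its lone pair in-plane and puts one electron into the π system. The ring is fully conjugated.
Tallying contributions gives 2 × 2 = 4 from the 2 double-bond units.
A 4n π count (4, n = 1) in a planar conjugated ring means antiaromatic.

Antiaromatic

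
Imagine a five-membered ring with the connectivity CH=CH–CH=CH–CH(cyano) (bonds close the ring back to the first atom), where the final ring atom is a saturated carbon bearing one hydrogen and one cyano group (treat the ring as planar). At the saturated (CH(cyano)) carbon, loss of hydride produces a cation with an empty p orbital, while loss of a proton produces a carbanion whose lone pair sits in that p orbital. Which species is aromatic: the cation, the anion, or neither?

The anion

In both ions every ring atom is sp² and contributes a p orbital, so both rings are fully conjugated.
Cation: 2 × 2 + 0 = 4 π electrons → 4(1), antiaromatic.
Anion: 2 × 2 + 2 = 6 π electrons → 4(1)+2, aromatic.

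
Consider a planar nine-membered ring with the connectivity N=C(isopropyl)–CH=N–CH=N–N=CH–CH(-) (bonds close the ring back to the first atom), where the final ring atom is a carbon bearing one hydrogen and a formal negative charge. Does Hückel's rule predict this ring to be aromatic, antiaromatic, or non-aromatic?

Aromatic

The p orbitals form a continuous loop: each doubly-bonded ring atom is sp² with one p-orbital electron; each =N– nitrogen is pyridine-type (lone pair in the sp² plane, one electron in the p orbital); the carbanion's lone pair occupies the p orbital. The ring is fully conjugated.
Adding the contributions, 4 × 2 = 8 from the double-bond units + 2 from the CH(-) atom = 10.
That gives a 4n+2 count (10, n = 2).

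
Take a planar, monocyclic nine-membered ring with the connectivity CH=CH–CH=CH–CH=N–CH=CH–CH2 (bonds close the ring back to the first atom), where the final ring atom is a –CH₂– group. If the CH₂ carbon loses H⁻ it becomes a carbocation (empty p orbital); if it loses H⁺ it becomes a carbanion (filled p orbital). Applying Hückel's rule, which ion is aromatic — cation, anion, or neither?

The anion

Both ions have a continuous loop of p orbitals — each ring atom is sp².
Cation: 4 × 2 + 0 = 8 π electrons → 4(2), antiaromatic.
Anion: 4 × 2 + 2 = 10 π electrons → 4(2)+2, aromatic.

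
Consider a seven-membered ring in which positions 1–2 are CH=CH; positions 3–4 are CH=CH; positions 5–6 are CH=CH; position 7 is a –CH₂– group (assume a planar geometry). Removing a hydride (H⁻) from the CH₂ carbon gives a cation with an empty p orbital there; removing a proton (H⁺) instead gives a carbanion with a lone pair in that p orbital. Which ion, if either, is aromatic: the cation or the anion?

In both ions every ring atom is sp² and contributes a p orbital, so both rings are fully conjugated.
Cation: 3 × 2 + 0 = 6 π electrons → 4(1)+2, aromatic.
Anion: 3 × 2 + 2 = 8 π electrons → 4(2), antiaromatic.

The cation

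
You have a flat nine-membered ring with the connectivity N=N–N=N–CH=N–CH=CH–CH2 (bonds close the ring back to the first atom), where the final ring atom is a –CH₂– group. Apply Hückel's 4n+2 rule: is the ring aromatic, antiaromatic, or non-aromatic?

The CH2 position has four σ bonds — the tetrahedral CH₂ carbon is sp³ and has no p orbital in the ring π system — so the cyclic conjugation is interrupted.
Hückel's rule only applies to fully conjugated rings, so this one is simply non-aromatic.

Non-aromatic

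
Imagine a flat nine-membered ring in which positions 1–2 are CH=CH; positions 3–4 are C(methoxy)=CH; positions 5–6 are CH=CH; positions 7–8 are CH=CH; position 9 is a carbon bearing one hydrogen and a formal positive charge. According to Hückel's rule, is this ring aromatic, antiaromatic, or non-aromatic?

All ring atoms are sp² and supply a p orbital to the ring (every atom in a ring double bond is sp² and brings one electron to the p orbital; the carbocation has an empty p orbital); the conjugation is uninterrupted.
π-electron count: 4 × 2 = 8 from the double-bond units + 0 from the CH(+) atom = 8.
8 = 4(2); a planar, fully conjugated 4n system is antiaromatic.

Antiaromatic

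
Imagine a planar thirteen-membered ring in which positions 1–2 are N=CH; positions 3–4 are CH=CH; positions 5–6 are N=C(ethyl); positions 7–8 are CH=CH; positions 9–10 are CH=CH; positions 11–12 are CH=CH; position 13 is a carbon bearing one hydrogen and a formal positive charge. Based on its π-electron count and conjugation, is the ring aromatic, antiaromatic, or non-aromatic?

Antiaromatic

Every ring atom contributes a p orbital perpendicular to the ring (the double-bond atoms are sp², each contributing one p electron; each sp² =N– keeps its lone pair in-plane and puts one electron into the π system; the carbocation has an empty p orbital), so the π system is cyclic and fully conjugated.
Counting π electrons: 6 × 2 = 12 from the double-bond units + 0 from the CH(+) atom = 12.
12 = 4(3); a planar, fully conjugated 4n system is antiaromatic.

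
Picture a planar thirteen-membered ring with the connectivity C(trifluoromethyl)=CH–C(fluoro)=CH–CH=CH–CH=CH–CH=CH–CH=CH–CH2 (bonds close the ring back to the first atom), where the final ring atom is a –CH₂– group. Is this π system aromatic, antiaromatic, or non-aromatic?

Non-aromatic

Because the tetrahedral CH₂ carbon is sp³ and has no p orbital in the ring π system at the CH2 position, the π system cannot extend all the way around the ring.
Hückel's rule only applies to fully conjugated rings, so this one is simply non-aromatic.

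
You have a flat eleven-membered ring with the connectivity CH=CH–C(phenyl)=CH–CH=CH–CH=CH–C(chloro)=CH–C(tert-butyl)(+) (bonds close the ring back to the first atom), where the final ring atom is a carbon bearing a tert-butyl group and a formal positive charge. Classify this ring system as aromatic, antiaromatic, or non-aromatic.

Aromatic

The p orbitals form a continuous loop: each doubly-bonded ring atom is sp² with one p-orbital electron; the carbocation has an empty p orbital. The ring is fully conjugated.
Counting π electrons: 5 × 2 = 10 from the double-bond units + 0 from the C(tert-butyl)(+) atom = 10.
That gives a 4n+2 count (10, n = 2).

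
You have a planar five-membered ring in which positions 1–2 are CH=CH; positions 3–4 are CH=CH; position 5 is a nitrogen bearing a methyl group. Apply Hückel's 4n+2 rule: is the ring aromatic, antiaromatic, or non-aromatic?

Aromatic

Every ring atom contributes a p orbital perpendicular to the ring (every atom in a ring double bond is sp² and brings one electron to the p orbital; the pyrrole-type nitrogen donates its lone pair from the p orbital), so the π system is cyclic and fully conjugated.
Adding the contributions, 2 × 2 = 4 from the double-bond units + 2 from the N(methyl) atom = 6.
With 6 π electrons (n = 1), the Hückel 4n+2 condition holds.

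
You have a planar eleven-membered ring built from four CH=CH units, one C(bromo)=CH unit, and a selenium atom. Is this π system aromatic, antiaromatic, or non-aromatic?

Antiaromatic

The p orbitals form a continuous loop: the double-bond atoms are sp², each contributing one p electron; the selenium donates one lone pair from its p orbital. The ring is fully conjugated.
π-electron count: 5 × 2 = 10 from the double-bond units + 2 from the Se atom = 12.
12 = 4(3); a planar, fully conjugated 4n system is antiaromatic.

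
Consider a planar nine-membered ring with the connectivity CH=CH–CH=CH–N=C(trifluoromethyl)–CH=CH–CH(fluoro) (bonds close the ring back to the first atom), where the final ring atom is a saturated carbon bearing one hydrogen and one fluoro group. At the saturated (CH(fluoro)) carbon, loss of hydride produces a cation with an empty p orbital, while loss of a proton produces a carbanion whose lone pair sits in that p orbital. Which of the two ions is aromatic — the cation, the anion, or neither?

In either ion the ring is fully conjugated: every atom, including the new sp² carbon, supplies a p orbital.
Cation: 4 × 2 + 0 = 8 π electrons → 4(2), antiaromatic.
Anion: 4 × 2 + 2 = 10 π electrons → 4(2)+2, aromatic.

The anion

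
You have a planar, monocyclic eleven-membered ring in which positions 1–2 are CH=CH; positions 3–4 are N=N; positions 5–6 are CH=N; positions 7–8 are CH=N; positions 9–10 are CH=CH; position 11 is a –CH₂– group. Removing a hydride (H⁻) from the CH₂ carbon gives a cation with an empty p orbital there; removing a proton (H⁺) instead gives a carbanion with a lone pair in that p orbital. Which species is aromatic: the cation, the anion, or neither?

The cation

Both ions have a continuous loop of p orbitals — each ring atom is sp².
Cation: 5 × 2 + 0 = 10 π electrons → 4(2)+2, aromatic.
Anion: 5 × 2 + 2 = 12 π electrons → 4(3), antiaromatic.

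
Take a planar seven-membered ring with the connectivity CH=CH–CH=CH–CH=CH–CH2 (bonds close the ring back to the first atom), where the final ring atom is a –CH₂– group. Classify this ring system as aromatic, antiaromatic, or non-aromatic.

The CH2 position has four σ bonds — the tetrahedral CH₂ carbon is sp³ and has no p orbital in the ring π system — so the cyclic conjugation is interrupted.
A ring that is not fully conjugated cannot be aromatic or antiaromatic regardless of its π-electron count.

Non-aromatic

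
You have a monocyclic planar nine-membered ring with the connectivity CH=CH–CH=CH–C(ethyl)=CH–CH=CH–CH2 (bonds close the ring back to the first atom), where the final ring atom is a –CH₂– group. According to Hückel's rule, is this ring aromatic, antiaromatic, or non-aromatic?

Non-aromatic

Because the tetrahedral CH₂ carbon is sp³ and has no p orbital in the ring π system at the CH2 position, the π system cannot extend all the way around the ring.
Broken conjugation rules out both aromaticity and antiaromaticity.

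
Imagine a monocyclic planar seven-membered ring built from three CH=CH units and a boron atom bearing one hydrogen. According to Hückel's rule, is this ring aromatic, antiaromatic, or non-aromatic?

Aromatic

All ring atoms are sp² and supply a p orbital to the ring (every atom in a ring double bond is sp² and brings one electron to the p orbital; the boron has an empty p orbital); the conjugation is uninterrupted.
Counting π electrons: 3 × 2 = 6 from the double-bond units + 0 from the BH atom = 6.
That gives a 4n+2 count (6, n = 1).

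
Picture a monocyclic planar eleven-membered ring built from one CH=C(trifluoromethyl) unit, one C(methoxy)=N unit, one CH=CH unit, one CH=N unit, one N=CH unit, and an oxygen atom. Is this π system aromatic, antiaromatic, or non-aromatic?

Antiaromatic

All ring atoms are sp² and supply a p orbital to the ring (the double-bond atoms are sp², each contributing one p electron; each =N– nitrogen is pyridine-type (lone pair in the sp² plane, one electron in the p orbital); the oxygen donates one lone pair from its p orbital); the conjugation is uninterrupted.
Counting π electrons: 5 × 2 = 10 from the double-bond units + 2 from the O atom = 12.
12 = 4(3); a planar, fully conjugated 4n system is antiaromatic.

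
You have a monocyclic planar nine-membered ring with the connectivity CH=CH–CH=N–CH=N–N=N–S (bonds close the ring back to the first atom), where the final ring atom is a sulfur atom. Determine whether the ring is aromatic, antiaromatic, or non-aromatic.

Aromatic

Every ring atom contributes a p orbital perpendicular to the ring (every atom in a ring double bond is sp² and brings one electron to the p orbital; each sp² =N– keeps its lone pair in-plane and puts one electron into the π system; the sulfur donates one lone pair from its p orbital), so the π system is cyclic and fully conjugated.
Tallying contributions gives 4 × 2 = 8 from the double-bond units + 2 from the S atom = 10.
Since 10 = 4·2 + 2, the ring meets the 4n+2 criterion.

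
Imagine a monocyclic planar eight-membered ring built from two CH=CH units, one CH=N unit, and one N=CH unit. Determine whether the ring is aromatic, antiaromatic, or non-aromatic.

Antiaromatic

All ring atoms are sp² and supply a p orbital to the ring (the double-bond atoms are sp², each contributing one p electron; each sp² =N– keeps its lone pair in-plane and puts one electron into the π system); the conjugation is uninterrupted.
Tallying contributions gives 4 × 2 = 8 from the 4 double-bond units.
With 8 = 4·2 π electrons, Hückel's rule classifies the planar ring as antiaromatic.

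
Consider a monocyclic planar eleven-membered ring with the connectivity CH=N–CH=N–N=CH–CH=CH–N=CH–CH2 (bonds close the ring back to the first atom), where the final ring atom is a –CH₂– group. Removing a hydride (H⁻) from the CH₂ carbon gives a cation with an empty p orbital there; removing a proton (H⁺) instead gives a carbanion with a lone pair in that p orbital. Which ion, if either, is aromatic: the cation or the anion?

The cation

In either ion the ring is fully conjugated: every atom, including the new sp² carbon, supplies a p orbital.
Cation: 5 × 2 + 0 = 10 π electrons → 4(2)+2, aromatic.
Anion: 5 × 2 + 2 = 12 π electrons → 4(3), antiaromatic.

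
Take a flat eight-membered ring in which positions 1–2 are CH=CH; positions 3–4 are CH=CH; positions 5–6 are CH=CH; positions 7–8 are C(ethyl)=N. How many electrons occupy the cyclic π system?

8

Every ring atom contributes a p orbital perpendicular to the ring (the double-bond atoms are sp², each contributing one p electron; each sp² =N– keeps its lone pair in-plane and puts one electron into the π system), so the π system is cyclic and fully conjugated.
π-electron count: 4 × 2 = 8 from the 4 double-bond units.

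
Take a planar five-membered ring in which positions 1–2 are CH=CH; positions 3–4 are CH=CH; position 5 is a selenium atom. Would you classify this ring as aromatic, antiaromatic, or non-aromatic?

Check conjugation: each doubly-bonded ring atom is sp² with one p-orbital electron; the selenium donates one lone pair from its p orbital — every position has a p orbital, so the cyclic π system is continuous.
Adding the contributions, 2 × 2 = 4 from the double-bond units + 2 from the Se atom = 6.
That gives a 4n+2 count (6, n = 1).

Aromatic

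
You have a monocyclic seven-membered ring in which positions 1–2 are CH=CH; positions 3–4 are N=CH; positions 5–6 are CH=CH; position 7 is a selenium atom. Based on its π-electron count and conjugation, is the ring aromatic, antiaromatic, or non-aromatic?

The p orbitals form a continuous loop: the double-bond atoms are sp², each contributing one p electron; each =N– nitrogen is pyridine-type (lone pair in the sp² plane, one electron in the p orbital); the selenium donates one lone pair from its p orbital. The ring is fully conjugated.
Counting π electrons: 3 × 2 = 6 from the double-bond units + 2 from the Se atom = 8.
With 8 = 4·2 π electrons, Hückel's rule classifies the planar ring as antiaromatic.

Antiaromatic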